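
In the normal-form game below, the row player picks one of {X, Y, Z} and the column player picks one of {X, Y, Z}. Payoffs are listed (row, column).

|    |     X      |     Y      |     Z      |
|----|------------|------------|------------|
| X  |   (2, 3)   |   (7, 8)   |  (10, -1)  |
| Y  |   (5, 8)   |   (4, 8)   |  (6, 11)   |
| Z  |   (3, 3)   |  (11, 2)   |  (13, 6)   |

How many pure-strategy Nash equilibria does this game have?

Both Z: the row player gets 13 (best alternative 10); the column player gets 6 (best alternative 3). Neither deviates — NE.
Both Y is not a NE: the row player would switch to Z (11 > 4).
No other cell survives both best-response checks, so there is 1 pure NE.

1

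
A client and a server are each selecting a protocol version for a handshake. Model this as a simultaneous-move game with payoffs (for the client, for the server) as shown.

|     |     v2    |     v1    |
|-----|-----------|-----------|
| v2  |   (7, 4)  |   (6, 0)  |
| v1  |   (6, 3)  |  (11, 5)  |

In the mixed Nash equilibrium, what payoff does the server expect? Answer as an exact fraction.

The client mixes with probability p on v2, chosen so the server is indifferent: 4p + 3(1−p) = 0p + 5(1−p) gives p = 1/3.
The server's expected payoff is 4·1/3 + 3·2/3 = 10/3.

10/3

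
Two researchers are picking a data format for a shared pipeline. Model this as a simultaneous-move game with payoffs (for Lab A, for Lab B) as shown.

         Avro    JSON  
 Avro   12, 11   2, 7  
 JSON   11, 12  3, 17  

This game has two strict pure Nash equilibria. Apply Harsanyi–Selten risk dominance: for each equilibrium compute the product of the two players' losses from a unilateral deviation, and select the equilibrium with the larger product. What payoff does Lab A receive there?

3

At both Avro: Lab A loses 12 − 11 = 1 by deviating; Lab B loses 11 − 7 = 4. Product = 1·4 = 4.
At both JSON: Lab A loses 3 − 2 = 1 by deviating; Lab B loses 17 − 12 = 5. Product = 1·5 = 5.
5 > 4, so both JSON is risk-dominant. Lab A's payoff there is 3.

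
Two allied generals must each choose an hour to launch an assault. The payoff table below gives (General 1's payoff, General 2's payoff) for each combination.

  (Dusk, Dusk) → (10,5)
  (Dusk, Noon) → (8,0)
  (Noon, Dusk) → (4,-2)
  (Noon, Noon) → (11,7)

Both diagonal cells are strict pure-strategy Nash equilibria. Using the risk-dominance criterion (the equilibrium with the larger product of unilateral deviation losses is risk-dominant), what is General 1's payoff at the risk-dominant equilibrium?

10

At both Dusk: General 1 loses 10 − 4 = 6 by deviating; General 2 loses 5 − 0 = 5. Product = 6·5 = 30.
At both Noon: General 1 loses 11 − 8 = 3 by deviating; General 2 loses 7 − (-2) = 9. Product = 3·9 = 27.
30 > 27, so both Dusk is risk-dominant. General 1's payoff there is 10.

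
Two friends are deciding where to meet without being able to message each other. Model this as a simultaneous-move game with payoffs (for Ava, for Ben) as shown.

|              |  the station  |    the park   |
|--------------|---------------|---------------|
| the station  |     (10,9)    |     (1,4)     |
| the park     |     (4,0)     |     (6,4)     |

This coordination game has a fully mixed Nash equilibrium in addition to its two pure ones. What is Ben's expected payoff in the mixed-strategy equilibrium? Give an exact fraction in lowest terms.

4

Ava mixes with probability p on the station, chosen so Ben is indifferent: 9p + 0(1−p) = 4p + 4(1−p) gives p = 4/9.
Ben's expected payoff is 9·4/9 + 0·5/9 = 4.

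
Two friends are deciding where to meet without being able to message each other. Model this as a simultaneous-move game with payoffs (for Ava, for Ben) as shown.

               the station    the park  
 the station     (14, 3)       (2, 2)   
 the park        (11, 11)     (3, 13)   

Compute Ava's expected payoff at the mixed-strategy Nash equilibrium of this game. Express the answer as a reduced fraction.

5

Ben mixes with probability q on the station, chosen so Ava is indifferent: 14q + 2(1−q) = 11q + 3(1−q) gives q = 1/4.
Ava's expected payoff (from either row, since indifferent) is 14·1/4 + 2·3/4 = 5.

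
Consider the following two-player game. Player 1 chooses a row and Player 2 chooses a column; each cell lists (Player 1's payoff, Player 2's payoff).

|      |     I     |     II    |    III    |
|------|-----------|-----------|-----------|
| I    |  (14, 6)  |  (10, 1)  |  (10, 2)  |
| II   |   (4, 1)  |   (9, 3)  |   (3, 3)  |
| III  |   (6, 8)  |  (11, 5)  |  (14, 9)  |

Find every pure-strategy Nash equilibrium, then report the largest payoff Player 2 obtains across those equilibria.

Both I is a pure NE (Player 1: 14 ≥ 6; Player 2: 6 ≥ 2). Player 2 gets 6.
Both III is a pure NE (Player 1: 14 ≥ 10; Player 2: 9 ≥ 8). Player 2 gets 9.
Every other cell has a profitable deviation for at least one player. Highest of {6, 9} is 9.

9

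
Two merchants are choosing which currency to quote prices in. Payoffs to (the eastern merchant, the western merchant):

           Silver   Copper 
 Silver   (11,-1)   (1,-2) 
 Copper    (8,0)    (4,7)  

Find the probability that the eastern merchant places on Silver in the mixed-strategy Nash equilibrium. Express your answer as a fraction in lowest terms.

The eastern merchant's mix p on Silver must make the western merchant indifferent between Silver and Copper.
The western merchant's payoff from Silver: (-1)p + 0(1−p). From Copper: (-2)p + 7(1−p).
Set equal: 1p = 7(1−p) → p = 7/8.

7/8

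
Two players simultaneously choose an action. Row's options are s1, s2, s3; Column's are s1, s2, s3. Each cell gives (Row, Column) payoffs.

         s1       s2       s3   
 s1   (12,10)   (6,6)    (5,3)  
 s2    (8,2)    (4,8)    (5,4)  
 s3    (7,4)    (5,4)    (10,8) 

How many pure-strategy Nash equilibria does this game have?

2

Both s1: Row gets 12 (best alternative 8); Column gets 10 (best alternative 6). Neither deviates — NE.
Both s3: Row gets 10 (best alternative 5); Column gets 8 (best alternative 4). Neither deviates — NE.
Both s2 is not a NE: Row would switch to s1 (6 > 4).
No other cell survives both best-response checks, so there are 2 pure NE.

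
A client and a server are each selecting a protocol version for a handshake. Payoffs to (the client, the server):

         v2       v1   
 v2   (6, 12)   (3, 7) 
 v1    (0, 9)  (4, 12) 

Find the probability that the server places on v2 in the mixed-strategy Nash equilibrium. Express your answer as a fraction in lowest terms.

The server's mix q on v2 must make the client indifferent between v2 and v1.
The client's payoff from v2: 6q + 3(1−q). From v1: 0q + 4(1−q).
Set equal: 6q = 1(1−q) → q = 1/7.

1/7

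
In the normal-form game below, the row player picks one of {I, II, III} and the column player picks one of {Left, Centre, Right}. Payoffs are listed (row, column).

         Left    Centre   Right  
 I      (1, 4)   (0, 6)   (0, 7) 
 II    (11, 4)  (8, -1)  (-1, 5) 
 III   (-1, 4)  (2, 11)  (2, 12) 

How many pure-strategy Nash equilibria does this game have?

1

(III, Right): the row player gets 2 (best alternative 0); the column player gets 12 (best alternative 11). Neither deviates — NE.
(I, Left) is not a NE: the row player would switch to II (11 > 1).
No other cell survives both best-response checks, so there is 1 pure NE.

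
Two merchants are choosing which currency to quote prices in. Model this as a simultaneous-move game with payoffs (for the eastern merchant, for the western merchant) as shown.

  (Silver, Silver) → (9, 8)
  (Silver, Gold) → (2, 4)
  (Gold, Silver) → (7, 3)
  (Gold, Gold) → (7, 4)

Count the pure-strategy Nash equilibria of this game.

Both Silver: the eastern merchant gets 9 (best alternative 7); the western merchant gets 8 (best alternative 4). Neither deviates — NE.
Both Gold: the eastern merchant gets 7 (best alternative 2); the western merchant gets 4 (best alternative 3). Neither deviates — NE.
(Silver, Gold) is not a NE: the eastern merchant would switch to Gold (7 > 2).
No other cell survives both best-response checks, so there are 2 pure NE.

2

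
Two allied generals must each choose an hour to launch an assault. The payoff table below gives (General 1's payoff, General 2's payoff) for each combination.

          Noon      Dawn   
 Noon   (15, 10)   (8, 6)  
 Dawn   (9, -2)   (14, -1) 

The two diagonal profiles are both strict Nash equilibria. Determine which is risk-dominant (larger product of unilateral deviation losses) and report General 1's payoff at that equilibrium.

At both Noon: General 1 loses 15 − 9 = 6 by deviating; General 2 loses 10 − 6 = 4. Product = 6·4 = 24.
At both Dawn: General 1 loses 14 − 8 = 6 by deviating; General 2 loses -1 − (-2) = 1. Product = 6·1 = 6.
24 > 6, so both Noon is risk-dominant. General 1's payoff there is 15.

15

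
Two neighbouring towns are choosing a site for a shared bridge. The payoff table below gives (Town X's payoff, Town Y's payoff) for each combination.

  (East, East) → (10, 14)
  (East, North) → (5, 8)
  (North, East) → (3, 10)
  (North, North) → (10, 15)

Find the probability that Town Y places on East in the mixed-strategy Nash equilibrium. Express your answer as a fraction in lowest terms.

Town Y's mix q on East must make Town X indifferent between East and North.
Town X's payoff from East: 10q + 5(1−q). From North: 3q + 10(1−q).
Set equal: 7q = 5(1−q) → q = 5/12.

5/12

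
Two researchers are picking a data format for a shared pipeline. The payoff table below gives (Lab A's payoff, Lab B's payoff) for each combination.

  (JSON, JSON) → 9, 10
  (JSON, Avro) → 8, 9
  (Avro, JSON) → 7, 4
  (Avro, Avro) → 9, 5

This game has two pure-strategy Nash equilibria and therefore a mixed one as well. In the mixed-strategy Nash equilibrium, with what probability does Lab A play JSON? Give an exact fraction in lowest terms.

1/2

Lab A's mix p on JSON must make Lab B indifferent between JSON and Avro.
Lab B's payoff from JSON: 10p + 4(1−p). From Avro: 9p + 5(1−p).
Set equal: 1p = 1(1−p) → p = 1/2.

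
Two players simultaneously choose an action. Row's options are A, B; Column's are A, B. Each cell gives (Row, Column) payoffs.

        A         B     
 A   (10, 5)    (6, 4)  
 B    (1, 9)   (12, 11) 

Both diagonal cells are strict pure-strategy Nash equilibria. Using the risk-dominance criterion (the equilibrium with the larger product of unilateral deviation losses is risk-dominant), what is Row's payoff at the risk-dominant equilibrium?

At both A: Row loses 10 − 1 = 9 by deviating; Column loses 5 − 4 = 1. Product = 9·1 = 9.
At both B: Row loses 12 − 6 = 6 by deviating; Column loses 11 − 9 = 2. Product = 6·2 = 12.
12 > 9, so both B is risk-dominant. Row's payoff there is 12.

12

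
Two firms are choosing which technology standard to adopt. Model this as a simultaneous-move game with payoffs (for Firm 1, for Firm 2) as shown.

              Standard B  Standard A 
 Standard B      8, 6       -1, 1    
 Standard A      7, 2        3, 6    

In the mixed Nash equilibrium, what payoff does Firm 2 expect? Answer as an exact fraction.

Firm 1 mixes with probability p on Standard B, chosen so Firm 2 is indifferent: 6p + 2(1−p) = 1p + 6(1−p) gives p = 4/9.
Firm 2's expected payoff is 6·4/9 + 2·5/9 = 34/9.

34/9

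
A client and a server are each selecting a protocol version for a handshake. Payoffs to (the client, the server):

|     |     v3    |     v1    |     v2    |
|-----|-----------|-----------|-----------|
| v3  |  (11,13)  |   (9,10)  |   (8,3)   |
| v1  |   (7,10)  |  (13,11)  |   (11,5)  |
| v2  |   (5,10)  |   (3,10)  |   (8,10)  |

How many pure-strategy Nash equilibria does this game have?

2

Both v3: the client gets 11 (best alternative 7); the server gets 13 (best alternative 10). Neither deviates — NE.
Both v1: the client gets 13 (best alternative 9); the server gets 11 (best alternative 10). Neither deviates — NE.
Both v2 is not a NE: the client would switch to v1 (11 > 8).
No other cell survives both best-response checks, so there are 2 pure NE.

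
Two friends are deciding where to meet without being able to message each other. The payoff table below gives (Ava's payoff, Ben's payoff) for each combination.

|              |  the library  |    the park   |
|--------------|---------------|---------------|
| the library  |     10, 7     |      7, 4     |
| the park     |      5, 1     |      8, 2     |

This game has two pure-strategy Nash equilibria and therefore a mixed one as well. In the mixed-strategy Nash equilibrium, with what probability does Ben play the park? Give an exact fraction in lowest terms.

Ben's mix q on the library must make Ava indifferent between the library and the park.
Ava's payoff from the library: 10q + 7(1−q). From the park: 5q + 8(1−q).
Set equal: 5q = 1(1−q) → q = 1/6.
Probability on the park is 1 − 1/6 = 5/6.

5/6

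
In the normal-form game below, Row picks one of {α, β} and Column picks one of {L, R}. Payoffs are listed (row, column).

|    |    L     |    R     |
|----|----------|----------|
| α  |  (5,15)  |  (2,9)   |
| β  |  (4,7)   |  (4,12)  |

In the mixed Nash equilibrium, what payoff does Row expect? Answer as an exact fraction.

4

Column mixes with probability q on L, chosen so Row is indifferent: 5q + 2(1−q) = 4q + 4(1−q) gives q = 2/3.
Row's expected payoff (from either row, since indifferent) is 5·2/3 + 2·1/3 = 4.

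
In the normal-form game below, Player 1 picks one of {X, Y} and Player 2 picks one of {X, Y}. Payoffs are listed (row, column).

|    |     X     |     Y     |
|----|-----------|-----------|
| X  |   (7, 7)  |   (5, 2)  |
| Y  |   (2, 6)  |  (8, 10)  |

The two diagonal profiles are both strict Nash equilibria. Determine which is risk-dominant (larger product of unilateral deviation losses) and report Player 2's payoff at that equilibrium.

7

At both X: Player 1 loses 7 − 2 = 5 by deviating; Player 2 loses 7 − 2 = 5. Product = 5·5 = 25.
At both Y: Player 1 loses 8 − 5 = 3 by deviating; Player 2 loses 10 − 6 = 4. Product = 3·4 = 12.
25 > 12, so both X is risk-dominant. Player 2's payoff there is 7.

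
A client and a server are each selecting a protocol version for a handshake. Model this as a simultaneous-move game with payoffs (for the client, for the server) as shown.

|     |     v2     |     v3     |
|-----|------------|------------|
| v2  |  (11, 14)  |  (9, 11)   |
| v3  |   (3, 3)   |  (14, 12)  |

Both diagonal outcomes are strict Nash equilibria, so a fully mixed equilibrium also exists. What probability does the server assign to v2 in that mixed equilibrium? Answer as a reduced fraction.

5/13

The server's mix q on v2 must make the client indifferent between v2 and v3.
The client's payoff from v2: 11q + 9(1−q). From v3: 3q + 14(1−q).
Set equal: 8q = 5(1−q) → q = 5/13.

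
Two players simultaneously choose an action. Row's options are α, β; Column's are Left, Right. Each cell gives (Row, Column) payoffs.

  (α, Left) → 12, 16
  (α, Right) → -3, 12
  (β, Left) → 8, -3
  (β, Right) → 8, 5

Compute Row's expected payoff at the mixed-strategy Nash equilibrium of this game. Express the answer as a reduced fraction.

Column mixes with probability q on Left, chosen so Row is indifferent: 12q + (-3)(1−q) = 8q + 8(1−q) gives q = 11/15.
Row's expected payoff (from either row, since indifferent) is 12·11/15 + (-3)·4/15 = 8.

8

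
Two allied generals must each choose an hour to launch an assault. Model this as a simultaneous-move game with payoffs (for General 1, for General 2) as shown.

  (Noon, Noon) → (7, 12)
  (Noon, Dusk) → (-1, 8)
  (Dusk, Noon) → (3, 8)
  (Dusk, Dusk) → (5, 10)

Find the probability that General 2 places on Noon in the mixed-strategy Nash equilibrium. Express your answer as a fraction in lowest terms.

General 2's mix q on Noon must make General 1 indifferent between Noon and Dusk.
General 1's payoff from Noon: 7q + (-1)(1−q). From Dusk: 3q + 5(1−q).
Set equal: 4q = 6(1−q) → q = 6/10 = 3/5.

3/5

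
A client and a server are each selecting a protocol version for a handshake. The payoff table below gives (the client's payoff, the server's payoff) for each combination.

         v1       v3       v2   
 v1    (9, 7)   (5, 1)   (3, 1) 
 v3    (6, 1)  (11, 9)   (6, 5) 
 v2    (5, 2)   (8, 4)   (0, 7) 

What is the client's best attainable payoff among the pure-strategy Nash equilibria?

11

Both v1 is a pure NE (the client: 9 ≥ 6; the server: 7 ≥ 1). The client gets 9.
Both v3 is a pure NE (the client: 11 ≥ 8; the server: 9 ≥ 5). The client gets 11.
Every other cell has a profitable deviation for at least one player. Highest of {9, 11} is 11.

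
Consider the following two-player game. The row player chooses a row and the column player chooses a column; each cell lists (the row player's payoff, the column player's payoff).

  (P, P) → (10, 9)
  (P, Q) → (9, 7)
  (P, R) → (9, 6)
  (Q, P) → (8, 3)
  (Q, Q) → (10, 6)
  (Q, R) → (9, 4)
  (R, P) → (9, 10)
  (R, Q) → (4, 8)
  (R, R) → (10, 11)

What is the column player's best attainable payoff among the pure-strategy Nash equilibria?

11

Both P is a pure NE (the row player: 10 ≥ 9; the column player: 9 ≥ 7). The column player gets 9.
Both Q is a pure NE (the row player: 10 ≥ 9; the column player: 6 ≥ 4). The column player gets 6.
Both R is a pure NE (the row player: 10 ≥ 9; the column player: 11 ≥ 10). The column player gets 11.
Every other cell has a profitable deviation for at least one player. Highest of {9, 6, 11} is 11.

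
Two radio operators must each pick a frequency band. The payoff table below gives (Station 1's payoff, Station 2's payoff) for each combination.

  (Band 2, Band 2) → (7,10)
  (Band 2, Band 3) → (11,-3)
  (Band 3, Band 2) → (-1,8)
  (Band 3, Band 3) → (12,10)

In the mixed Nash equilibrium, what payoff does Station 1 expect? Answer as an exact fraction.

95/9

Station 2 mixes with probability q on Band 2, chosen so Station 1 is indifferent: 7q + 11(1−q) = (-1)q + 12(1−q) gives q = 1/9.
Station 1's expected payoff (from either row, since indifferent) is 7·1/9 + 11·8/9 = 95/9.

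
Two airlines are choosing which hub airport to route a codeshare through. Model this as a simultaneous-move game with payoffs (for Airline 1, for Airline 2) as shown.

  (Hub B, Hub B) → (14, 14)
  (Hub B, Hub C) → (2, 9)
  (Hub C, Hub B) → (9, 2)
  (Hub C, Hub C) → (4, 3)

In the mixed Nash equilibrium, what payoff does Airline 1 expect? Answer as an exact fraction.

38/7

Airline 2 mixes with probability q on Hub B, chosen so Airline 1 is indifferent: 14q + 2(1−q) = 9q + 4(1−q) gives q = 2/7.
Airline 1's expected payoff (from either row, since indifferent) is 14·2/7 + 2·5/7 = 38/7.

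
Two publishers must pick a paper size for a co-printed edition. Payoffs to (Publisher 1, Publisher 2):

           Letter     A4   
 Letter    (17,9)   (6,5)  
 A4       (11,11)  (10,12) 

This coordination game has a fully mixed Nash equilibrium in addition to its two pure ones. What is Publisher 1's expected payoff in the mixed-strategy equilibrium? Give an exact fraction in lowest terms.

52/5

Publisher 2 mixes with probability q on Letter, chosen so Publisher 1 is indifferent: 17q + 6(1−q) = 11q + 10(1−q) gives q = 2/5.
Publisher 1's expected payoff (from either row, since indifferent) is 17·2/5 + 6·3/5 = 52/5.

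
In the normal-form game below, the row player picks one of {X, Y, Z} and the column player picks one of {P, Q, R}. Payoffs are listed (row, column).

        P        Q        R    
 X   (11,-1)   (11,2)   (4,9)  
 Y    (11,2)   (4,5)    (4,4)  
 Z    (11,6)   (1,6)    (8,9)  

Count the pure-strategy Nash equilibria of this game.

1

(Z, R): the row player gets 8 (best alternative 4); the column player gets 9 (best alternative 6). Neither deviates — NE.
(X, P) is not a NE: the column player would switch to R (9 > -1).
No other cell survives both best-response checks, so there is 1 pure NE.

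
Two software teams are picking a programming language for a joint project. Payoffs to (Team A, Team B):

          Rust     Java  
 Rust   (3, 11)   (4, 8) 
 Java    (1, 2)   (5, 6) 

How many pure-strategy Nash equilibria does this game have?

2

Both Rust: Team A gets 3 (best alternative 1); Team B gets 11 (best alternative 8). Neither deviates — NE.
Both Java: Team A gets 5 (best alternative 4); Team B gets 6 (best alternative 2). Neither deviates — NE.
(Java, Rust) is not a NE: Team A would switch to Rust (3 > 1).
No other cell survives both best-response checks, so there are 2 pure NE.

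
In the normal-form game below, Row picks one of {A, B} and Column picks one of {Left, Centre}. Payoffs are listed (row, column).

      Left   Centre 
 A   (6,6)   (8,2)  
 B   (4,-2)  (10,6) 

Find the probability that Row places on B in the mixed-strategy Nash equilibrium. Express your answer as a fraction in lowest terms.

1/3

Row's mix p on A must make Column indifferent between Left and Centre.
Column's payoff from Left: 6p + (-2)(1−p). From Centre: 2p + 6(1−p).
Set equal: 4p = 8(1−p) → p = 8/12 = 2/3.
Probability on B is 1 − 2/3 = 1/3.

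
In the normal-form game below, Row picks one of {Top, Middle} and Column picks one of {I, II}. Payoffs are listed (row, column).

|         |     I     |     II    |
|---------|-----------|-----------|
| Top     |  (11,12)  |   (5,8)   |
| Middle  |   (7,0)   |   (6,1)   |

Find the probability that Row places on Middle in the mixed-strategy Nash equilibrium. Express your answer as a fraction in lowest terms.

4/5

Row's mix p on Top must make Column indifferent between I and II.
Column's payoff from I: 12p + 0(1−p). From II: 8p + 1(1−p).
Set equal: 4p = 1(1−p) → p = 1/5.
Probability on Middle is 1 − 1/5 = 4/5.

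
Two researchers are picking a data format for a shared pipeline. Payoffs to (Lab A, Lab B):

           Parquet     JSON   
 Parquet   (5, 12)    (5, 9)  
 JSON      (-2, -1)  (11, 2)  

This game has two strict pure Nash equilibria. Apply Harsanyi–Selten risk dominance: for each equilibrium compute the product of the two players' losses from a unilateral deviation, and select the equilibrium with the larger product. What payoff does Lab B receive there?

12

At both Parquet: Lab A loses 5 − (-2) = 7 by deviating; Lab B loses 12 − 9 = 3. Product = 7·3 = 21.
At both JSON: Lab A loses 11 − 5 = 6 by deviating; Lab B loses 2 − (-1) = 3. Product = 6·3 = 18.
21 > 18, so both Parquet is risk-dominant. Lab B's payoff there is 12.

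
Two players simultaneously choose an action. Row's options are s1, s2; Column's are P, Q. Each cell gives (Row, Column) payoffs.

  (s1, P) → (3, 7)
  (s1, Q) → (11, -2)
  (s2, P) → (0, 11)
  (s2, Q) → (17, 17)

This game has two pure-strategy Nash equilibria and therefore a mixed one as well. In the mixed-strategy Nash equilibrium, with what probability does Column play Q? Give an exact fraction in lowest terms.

Column's mix q on P must make Row indifferent between s1 and s2.
Row's payoff from s1: 3q + 11(1−q). From s2: 0q + 17(1−q).
Set equal: 3q = 6(1−q) → q = 6/9 = 2/3.
Probability on Q is 1 − 2/3 = 1/3.

1/3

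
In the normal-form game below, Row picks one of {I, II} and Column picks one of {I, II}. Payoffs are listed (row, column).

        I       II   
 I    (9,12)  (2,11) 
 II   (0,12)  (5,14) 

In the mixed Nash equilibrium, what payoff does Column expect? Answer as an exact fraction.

Row mixes with probability p on I, chosen so Column is indifferent: 12p + 12(1−p) = 11p + 14(1−p) gives p = 2/3.
Column's expected payoff is 12·2/3 + 12·1/3 = 12.

12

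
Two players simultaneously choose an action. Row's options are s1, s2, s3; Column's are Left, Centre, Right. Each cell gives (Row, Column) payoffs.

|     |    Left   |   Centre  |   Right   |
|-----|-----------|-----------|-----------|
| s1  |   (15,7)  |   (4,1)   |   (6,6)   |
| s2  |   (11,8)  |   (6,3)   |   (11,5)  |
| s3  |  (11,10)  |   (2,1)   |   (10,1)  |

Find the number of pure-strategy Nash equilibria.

1

(s1, Left): Row gets 15 (best alternative 11); Column gets 7 (best alternative 6). Neither deviates — NE.
(s3, Right) is not a NE: Row would switch to s2 (11 > 10).
No other cell survives both best-response checks, so there is 1 pure NE.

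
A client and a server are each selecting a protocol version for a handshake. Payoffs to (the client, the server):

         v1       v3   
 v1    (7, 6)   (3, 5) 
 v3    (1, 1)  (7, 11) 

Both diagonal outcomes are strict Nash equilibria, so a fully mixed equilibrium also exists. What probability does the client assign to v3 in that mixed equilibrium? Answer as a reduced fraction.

1/11

The client's mix p on v1 must make the server indifferent between v1 and v3.
The server's payoff from v1: 6p + 1(1−p). From v3: 5p + 11(1−p).
Set equal: 1p = 10(1−p) → p = 10/11.
Probability on v3 is 1 − 10/11 = 1/11.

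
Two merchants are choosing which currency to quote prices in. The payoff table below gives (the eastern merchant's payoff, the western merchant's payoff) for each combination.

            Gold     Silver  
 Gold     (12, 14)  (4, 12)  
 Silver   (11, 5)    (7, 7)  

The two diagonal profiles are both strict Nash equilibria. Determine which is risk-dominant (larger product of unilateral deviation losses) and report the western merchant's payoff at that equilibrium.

7

At both Gold: the eastern merchant loses 12 − 11 = 1 by deviating; the western merchant loses 14 − 12 = 2. Product = 1·2 = 2.
At both Silver: the eastern merchant loses 7 − 4 = 3 by deviating; the western merchant loses 7 − 5 = 2. Product = 3·2 = 6.
6 > 2, so both Silver is risk-dominant. The western merchant's payoff there is 7.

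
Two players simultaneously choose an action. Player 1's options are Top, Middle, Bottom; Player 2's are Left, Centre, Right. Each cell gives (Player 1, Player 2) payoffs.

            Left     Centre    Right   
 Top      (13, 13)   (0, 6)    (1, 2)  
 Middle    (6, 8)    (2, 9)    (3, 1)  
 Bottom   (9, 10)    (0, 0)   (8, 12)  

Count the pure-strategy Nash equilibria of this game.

3

(Top, Left): Player 1 gets 13 (best alternative 9); Player 2 gets 13 (best alternative 6). Neither deviates — NE.
(Middle, Centre): Player 1 gets 2 (best alternative 0); Player 2 gets 9 (best alternative 8). Neither deviates — NE.
(Bottom, Right): Player 1 gets 8 (best alternative 3); Player 2 gets 12 (best alternative 10). Neither deviates — NE.
(Middle, Left) is not a NE: Player 1 would switch to Top (13 > 6).
No other cell survives both best-response checks, so there are 3 pure NE.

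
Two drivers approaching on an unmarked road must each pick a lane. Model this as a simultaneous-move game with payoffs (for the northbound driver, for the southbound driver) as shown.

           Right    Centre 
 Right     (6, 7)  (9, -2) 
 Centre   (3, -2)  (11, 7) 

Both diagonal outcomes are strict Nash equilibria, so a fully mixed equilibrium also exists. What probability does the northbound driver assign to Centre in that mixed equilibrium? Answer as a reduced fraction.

1/2

The northbound driver's mix p on Right must make the southbound driver indifferent between Right and Centre.
The southbound driver's payoff from Right: 7p + (-2)(1−p). From Centre: (-2)p + 7(1−p).
Set equal: 9p = 9(1−p) → p = 9/18 = 1/2.
Probability on Centre is 1 − 1/2 = 1/2.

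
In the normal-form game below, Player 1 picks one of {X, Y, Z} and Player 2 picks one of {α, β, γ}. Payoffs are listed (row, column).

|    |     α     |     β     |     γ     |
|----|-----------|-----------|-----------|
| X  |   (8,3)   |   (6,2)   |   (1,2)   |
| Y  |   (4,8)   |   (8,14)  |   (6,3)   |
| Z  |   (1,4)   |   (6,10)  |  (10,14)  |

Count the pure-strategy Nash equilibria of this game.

(X, α): Player 1 gets 8 (best alternative 4); Player 2 gets 3 (best alternative 2). Neither deviates — NE.
(Y, β): Player 1 gets 8 (best alternative 6); Player 2 gets 14 (best alternative 8). Neither deviates — NE.
(Z, γ): Player 1 gets 10 (best alternative 6); Player 2 gets 14 (best alternative 10). Neither deviates — NE.
(Z, β) is not a NE: Player 1 would switch to Y (8 > 6).
No other cell survives both best-response checks, so there are 3 pure NE.

3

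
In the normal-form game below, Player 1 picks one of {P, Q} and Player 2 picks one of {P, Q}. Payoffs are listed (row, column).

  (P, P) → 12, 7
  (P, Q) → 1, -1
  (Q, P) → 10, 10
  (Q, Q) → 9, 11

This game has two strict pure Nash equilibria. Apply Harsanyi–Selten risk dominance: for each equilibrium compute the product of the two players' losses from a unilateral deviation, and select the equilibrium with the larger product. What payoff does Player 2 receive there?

At both P: Player 1 loses 12 − 10 = 2 by deviating; Player 2 loses 7 − (-1) = 8. Product = 2·8 = 16.
At both Q: Player 1 loses 9 − 1 = 8 by deviating; Player 2 loses 11 − 10 = 1. Product = 8·1 = 8.
16 > 8, so both P is risk-dominant. Player 2's payoff there is 7.

7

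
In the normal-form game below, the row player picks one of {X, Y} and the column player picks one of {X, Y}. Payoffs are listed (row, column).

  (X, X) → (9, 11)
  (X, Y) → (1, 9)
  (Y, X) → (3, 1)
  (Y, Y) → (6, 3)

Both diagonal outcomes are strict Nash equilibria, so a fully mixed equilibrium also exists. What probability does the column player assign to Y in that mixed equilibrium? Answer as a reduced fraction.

6/11

The column player's mix q on X must make the row player indifferent between X and Y.
The row player's payoff from X: 9q + 1(1−q). From Y: 3q + 6(1−q).
Set equal: 6q = 5(1−q) → q = 5/11.
Probability on Y is 1 − 5/11 = 6/11.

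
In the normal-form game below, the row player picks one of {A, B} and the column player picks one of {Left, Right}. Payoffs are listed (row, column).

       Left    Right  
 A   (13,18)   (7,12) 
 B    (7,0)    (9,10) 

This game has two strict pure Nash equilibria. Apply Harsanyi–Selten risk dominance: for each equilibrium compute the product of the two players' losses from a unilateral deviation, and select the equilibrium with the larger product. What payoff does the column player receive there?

18

At (A, Left): the row player loses 13 − 7 = 6 by deviating; the column player loses 18 − 12 = 6. Product = 6·6 = 36.
At (B, Right): the row player loses 9 − 7 = 2 by deviating; the column player loses 10 − 0 = 10. Product = 2·10 = 20.
36 > 20, so (A, Left) is risk-dominant. The column player's payoff there is 18.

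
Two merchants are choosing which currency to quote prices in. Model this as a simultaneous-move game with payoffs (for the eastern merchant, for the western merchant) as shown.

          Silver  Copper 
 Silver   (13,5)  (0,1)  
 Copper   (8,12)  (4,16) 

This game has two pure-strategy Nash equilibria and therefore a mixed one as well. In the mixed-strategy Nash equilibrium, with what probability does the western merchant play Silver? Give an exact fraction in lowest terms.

The western merchant's mix q on Silver must make the eastern merchant indifferent between Silver and Copper.
The eastern merchant's payoff from Silver: 13q + 0(1−q). From Copper: 8q + 4(1−q).
Set equal: 5q = 4(1−q) → q = 4/9.

4/9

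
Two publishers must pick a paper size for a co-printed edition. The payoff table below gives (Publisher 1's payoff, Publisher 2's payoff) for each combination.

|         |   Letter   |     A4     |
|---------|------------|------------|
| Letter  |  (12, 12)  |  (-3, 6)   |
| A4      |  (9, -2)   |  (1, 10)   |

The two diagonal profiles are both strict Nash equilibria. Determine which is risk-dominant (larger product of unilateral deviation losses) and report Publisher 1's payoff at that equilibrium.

1

At both Letter: Publisher 1 loses 12 − 9 = 3 by deviating; Publisher 2 loses 12 − 6 = 6. Product = 3·6 = 18.
At both A4: Publisher 1 loses 1 − (-3) = 4 by deviating; Publisher 2 loses 10 − (-2) = 12. Product = 4·12 = 48.
48 > 18, so both A4 is risk-dominant. Publisher 1's payoff there is 1.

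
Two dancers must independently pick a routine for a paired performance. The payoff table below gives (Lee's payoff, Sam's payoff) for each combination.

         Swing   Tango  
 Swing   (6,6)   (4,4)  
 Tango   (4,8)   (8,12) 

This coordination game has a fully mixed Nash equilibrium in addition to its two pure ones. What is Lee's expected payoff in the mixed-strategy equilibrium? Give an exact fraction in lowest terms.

Sam mixes with probability q on Swing, chosen so Lee is indifferent: 6q + 4(1−q) = 4q + 8(1−q) gives q = 2/3.
Lee's expected payoff (from either row, since indifferent) is 6·2/3 + 4·1/3 = 16/3.

16/3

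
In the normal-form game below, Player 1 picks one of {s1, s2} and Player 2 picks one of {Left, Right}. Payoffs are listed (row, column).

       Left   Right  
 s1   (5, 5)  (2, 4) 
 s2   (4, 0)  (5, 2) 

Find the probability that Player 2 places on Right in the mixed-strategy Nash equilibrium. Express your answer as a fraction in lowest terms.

Player 2's mix q on Left must make Player 1 indifferent between s1 and s2.
Player 1's payoff from s1: 5q + 2(1−q). From s2: 4q + 5(1−q).
Set equal: 1q = 3(1−q) → q = 3/4.
Probability on Right is 1 − 3/4 = 1/4.

1/4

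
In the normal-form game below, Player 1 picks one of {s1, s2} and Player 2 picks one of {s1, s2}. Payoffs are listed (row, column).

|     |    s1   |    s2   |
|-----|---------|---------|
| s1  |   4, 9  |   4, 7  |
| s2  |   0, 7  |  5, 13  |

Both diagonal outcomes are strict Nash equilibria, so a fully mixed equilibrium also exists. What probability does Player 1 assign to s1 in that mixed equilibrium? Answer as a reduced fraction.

3/4

Player 1's mix p on s1 must make Player 2 indifferent between s1 and s2.
Player 2's payoff from s1: 9p + 7(1−p). From s2: 7p + 13(1−p).
Set equal: 2p = 6(1−p) → p = 6/8 = 3/4.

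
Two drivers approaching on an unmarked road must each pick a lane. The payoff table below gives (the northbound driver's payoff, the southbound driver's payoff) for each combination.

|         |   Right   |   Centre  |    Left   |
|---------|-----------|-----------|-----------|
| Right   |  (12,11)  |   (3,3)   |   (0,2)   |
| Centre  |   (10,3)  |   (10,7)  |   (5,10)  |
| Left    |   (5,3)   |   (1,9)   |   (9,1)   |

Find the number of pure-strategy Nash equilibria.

Both Right: the northbound driver gets 12 (best alternative 10); the southbound driver gets 11 (best alternative 3). Neither deviates — NE.
Both Centre is not a NE: the southbound driver would switch to Left (10 > 7).
No other cell survives both best-response checks, so there is 1 pure NE.

1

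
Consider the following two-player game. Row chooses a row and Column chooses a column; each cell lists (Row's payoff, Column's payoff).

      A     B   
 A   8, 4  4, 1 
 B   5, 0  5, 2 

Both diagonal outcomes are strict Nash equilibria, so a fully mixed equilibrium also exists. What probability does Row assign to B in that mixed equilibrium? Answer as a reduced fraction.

3/5

Row's mix p on A must make Column indifferent between A and B.
Column's payoff from A: 4p + 0(1−p). From B: 1p + 2(1−p).
Set equal: 3p = 2(1−p) → p = 2/5.
Probability on B is 1 − 2/5 = 3/5.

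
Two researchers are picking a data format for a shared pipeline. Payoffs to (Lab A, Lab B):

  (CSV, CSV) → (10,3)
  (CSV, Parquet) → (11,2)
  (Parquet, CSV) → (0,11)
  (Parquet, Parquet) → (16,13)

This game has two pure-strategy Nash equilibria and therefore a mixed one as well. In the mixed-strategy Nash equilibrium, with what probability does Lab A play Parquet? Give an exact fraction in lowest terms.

Lab A's mix p on CSV must make Lab B indifferent between CSV and Parquet.
Lab B's payoff from CSV: 3p + 11(1−p). From Parquet: 2p + 13(1−p).
Set equal: 1p = 2(1−p) → p = 2/3.
Probability on Parquet is 1 − 2/3 = 1/3.

1/3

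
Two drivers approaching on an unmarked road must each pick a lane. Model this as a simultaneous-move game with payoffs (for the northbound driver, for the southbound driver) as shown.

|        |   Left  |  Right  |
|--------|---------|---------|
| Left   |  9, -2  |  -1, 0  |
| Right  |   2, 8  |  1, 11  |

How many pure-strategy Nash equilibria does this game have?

Both Right: the northbound driver gets 1 (best alternative -1); the southbound driver gets 11 (best alternative 8). Neither deviates — NE.
Both Left is not a NE: the southbound driver would switch to Right (0 > -2).
No other cell survives both best-response checks, so there is 1 pure NE.

1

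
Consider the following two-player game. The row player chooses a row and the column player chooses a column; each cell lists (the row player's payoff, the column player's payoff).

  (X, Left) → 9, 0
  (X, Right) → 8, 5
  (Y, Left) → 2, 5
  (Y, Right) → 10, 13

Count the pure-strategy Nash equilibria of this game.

(Y, Right): the row player gets 10 (best alternative 8); the column player gets 13 (best alternative 5). Neither deviates — NE.
(X, Left) is not a NE: the column player would switch to Right (5 > 0).
No other cell survives both best-response checks, so there is 1 pure NE.

1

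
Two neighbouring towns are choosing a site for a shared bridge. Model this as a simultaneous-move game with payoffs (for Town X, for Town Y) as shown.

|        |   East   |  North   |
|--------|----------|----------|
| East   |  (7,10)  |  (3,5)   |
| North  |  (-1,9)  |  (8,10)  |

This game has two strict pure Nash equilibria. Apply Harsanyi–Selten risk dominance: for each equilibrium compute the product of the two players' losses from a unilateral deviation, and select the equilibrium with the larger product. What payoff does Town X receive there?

At both East: Town X loses 7 − (-1) = 8 by deviating; Town Y loses 10 − 5 = 5. Product = 8·5 = 40.
At both North: Town X loses 8 − 3 = 5 by deviating; Town Y loses 10 − 9 = 1. Product = 5·1 = 5.
40 > 5, so both East is risk-dominant. Town X's payoff there is 7.

7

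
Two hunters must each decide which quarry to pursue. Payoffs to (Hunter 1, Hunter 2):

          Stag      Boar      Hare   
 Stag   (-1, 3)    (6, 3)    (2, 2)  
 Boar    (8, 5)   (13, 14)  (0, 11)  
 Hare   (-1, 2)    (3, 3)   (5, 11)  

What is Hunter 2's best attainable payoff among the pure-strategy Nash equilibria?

Both Boar is a pure NE (Hunter 1: 13 ≥ 6; Hunter 2: 14 ≥ 11). Hunter 2 gets 14.
Both Hare is a pure NE (Hunter 1: 5 ≥ 2; Hunter 2: 11 ≥ 3). Hunter 2 gets 11.
Every other cell has a profitable deviation for at least one player. Highest of {14, 11} is 14.

14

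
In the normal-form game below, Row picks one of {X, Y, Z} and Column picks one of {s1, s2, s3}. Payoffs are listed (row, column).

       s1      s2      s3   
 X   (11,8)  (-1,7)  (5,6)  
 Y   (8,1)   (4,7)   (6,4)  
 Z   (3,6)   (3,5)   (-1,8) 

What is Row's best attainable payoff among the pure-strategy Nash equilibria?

11

(X, s1) is a pure NE (Row: 11 ≥ 8; Column: 8 ≥ 7). Row gets 11.
(Y, s2) is a pure NE (Row: 4 ≥ 3; Column: 7 ≥ 4). Row gets 4.
Every other cell has a profitable deviation for at least one player. Highest of {11, 4} is 11.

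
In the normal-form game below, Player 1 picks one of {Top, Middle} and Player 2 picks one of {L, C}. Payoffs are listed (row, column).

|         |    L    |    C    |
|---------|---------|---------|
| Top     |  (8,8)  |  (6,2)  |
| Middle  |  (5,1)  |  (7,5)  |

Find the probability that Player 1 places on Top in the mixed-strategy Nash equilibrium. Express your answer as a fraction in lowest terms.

Player 1's mix p on Top must make Player 2 indifferent between L and C.
Player 2's payoff from L: 8p + 1(1−p). From C: 2p + 5(1−p).
Set equal: 6p = 4(1−p) → p = 4/10 = 2/5.

2/5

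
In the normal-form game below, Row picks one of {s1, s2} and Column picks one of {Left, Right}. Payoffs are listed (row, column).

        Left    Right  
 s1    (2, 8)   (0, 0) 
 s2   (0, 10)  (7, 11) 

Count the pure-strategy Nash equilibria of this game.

(s1, Left): Row gets 2 (best alternative 0); Column gets 8 (best alternative 0). Neither deviates — NE.
(s2, Right): Row gets 7 (best alternative 0); Column gets 11 (best alternative 10). Neither deviates — NE.
(s2, Left) is not a NE: Row would switch to s1 (2 > 0).
No other cell survives both best-response checks, so there are 2 pure NE.

2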